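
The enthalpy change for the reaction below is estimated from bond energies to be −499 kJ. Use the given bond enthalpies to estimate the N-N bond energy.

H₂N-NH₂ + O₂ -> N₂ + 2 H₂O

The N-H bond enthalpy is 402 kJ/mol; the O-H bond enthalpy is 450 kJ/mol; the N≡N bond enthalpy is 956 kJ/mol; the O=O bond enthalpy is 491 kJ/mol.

D(N-N) ≈ 158 kJ/mol

Let D be the N-N bond energy.
Σ(broken) = 4×402 + 1×D + 1×491 = 2099 + D
Σ(formed) = 1×956 + 4×450 = 2756
ΔH = Σ(broken) − Σ(formed) = (2099 + D) − (2756) = −657 + D
Setting this equal to −499 kJ gives D = 158 kJ/mol.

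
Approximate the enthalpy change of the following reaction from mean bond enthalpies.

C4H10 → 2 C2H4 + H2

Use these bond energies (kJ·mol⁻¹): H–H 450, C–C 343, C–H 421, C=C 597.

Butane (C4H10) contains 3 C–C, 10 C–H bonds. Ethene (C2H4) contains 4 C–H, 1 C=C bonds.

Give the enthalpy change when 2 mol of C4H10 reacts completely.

Bonds broken (reactants):
  C–C: 3 × 343 = 1029
  C–H: 10 × 421 = 4210
  Σ(broken) = 5239 kJ
Bonds formed (products):
  C–H: 8 × 421 = 3368
  C=C: 2 × 597 = 1194
  H–H: 1 × 450 = 450
  Σ(formed) = 5012 kJ
ΔH = Σ(broken) − Σ(formed) = 5239 − 5012 = +227 kJ
For 2× the reaction as written: 2 × (+227) = +454 kJ

ΔH = +454 kJ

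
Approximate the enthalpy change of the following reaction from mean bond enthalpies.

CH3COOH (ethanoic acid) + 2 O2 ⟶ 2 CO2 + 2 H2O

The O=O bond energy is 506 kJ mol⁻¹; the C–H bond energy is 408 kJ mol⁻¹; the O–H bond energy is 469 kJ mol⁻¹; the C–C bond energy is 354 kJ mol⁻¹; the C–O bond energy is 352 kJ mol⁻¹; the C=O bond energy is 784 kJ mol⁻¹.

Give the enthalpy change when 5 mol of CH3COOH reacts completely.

Bonds broken (reactants):
  C–C: 1 × 354 = 354
  C–H: 3 × 408 = 1224
  C–O: 1 × 352 = 352
  C=O: 1 × 784 = 784
  O–H: 1 × 469 = 469
  O=O: 2 × 506 = 1012
  Σ(broken) = 4195 kJ
Bonds formed (products):
  C=O: 4 × 784 = 3136
  O–H: 4 × 469 = 1876
  Σ(formed) = 5012 kJ
ΔH = Σ(broken) − Σ(formed) = 4195 − 5012 = −817 kJ
For 5× the reaction as written: 5 × (−817) = −4085 kJ

ΔH = −4085 kJ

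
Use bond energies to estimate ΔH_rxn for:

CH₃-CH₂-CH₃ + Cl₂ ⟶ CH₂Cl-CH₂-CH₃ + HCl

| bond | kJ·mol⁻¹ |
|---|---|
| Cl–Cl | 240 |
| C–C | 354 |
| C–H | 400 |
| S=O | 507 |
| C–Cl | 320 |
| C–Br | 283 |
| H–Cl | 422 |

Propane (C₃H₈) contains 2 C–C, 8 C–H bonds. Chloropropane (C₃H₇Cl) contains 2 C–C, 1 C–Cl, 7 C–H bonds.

ΔH ≈ −102 kJ

Bonds broken (reactants):
  C–C: 2 × 354 = 708
  C–H: 8 × 400 = 3200
  Cl–Cl: 1 × 240 = 240
  Σ(broken) = 4148 kJ
Bonds formed (products):
  C–C: 2 × 354 = 708
  C–Cl: 1 × 320 = 320
  C–H: 7 × 400 = 2800
  H–Cl: 1 × 422 = 422
  Σ(formed) = 4250 kJ
ΔH = Σ(broken) − Σ(formed) = 4148 − 4250 = −102 kJ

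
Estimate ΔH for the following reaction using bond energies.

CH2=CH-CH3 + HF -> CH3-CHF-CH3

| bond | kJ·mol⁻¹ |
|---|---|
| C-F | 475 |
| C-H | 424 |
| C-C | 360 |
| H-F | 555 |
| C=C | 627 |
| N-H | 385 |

ΔH ≈ −77 kJ

Bonds broken (reactants):
  C-C: 1 × 360 = 360
  C-H: 6 × 424 = 2544
  C=C: 1 × 627 = 627
  H-F: 1 × 555 = 555
  Σ(broken) = 4086 kJ
Bonds formed (products):
  C-C: 2 × 360 = 720
  C-F: 1 × 475 = 475
  C-H: 7 × 424 = 2968
  Σ(formed) = 4163 kJ
ΔH = Σ(broken) − Σ(formed) = 4086 − 4163 = −77 kJ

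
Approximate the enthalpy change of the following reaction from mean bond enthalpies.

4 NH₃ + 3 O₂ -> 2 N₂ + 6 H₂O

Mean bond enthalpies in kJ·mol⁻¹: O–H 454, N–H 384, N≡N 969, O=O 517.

Bonds broken (reactants):
  N–H: 12 × 384 = 4608
  O=O: 3 × 517 = 1551
  Σ(broken) = 6159 kJ
Bonds formed (products):
  N≡N: 2 × 969 = 1938
  O–H: 12 × 454 = 5448
  Σ(formed) = 7386 kJ
ΔH = Σ(broken) − Σ(formed) = 6159 − 7386 = −1227 kJ

ΔH ≈ −1227 kJ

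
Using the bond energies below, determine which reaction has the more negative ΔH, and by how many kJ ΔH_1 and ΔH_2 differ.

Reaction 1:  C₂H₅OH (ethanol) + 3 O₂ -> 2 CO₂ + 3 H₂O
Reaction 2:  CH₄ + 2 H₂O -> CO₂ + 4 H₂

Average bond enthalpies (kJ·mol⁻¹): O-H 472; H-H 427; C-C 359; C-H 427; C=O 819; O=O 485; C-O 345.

Reaction 1, by 1592 kJ

Reaction 1:
  Bonds broken (reactants):
    C-C: 1 × 359 = 359
    C-H: 5 × 427 = 2135
    C-O: 1 × 345 = 345
    O-H: 1 × 472 = 472
    O=O: 3 × 485 = 1455
    Σ(broken) = 4766 kJ
  Bonds formed (products):
    C=O: 4 × 819 = 3276
    O-H: 6 × 472 = 2832
    Σ(formed) = 6108 kJ
  ΔH_1 = 4766 − 6108 = −1342 kJ
Reaction 2:
  Bonds broken (reactants):
    C-H: 4 × 427 = 1708
    O-H: 4 × 472 = 1888
    Σ(broken) = 3596 kJ
  Bonds formed (products):
    C=O: 2 × 819 = 1638
    H-H: 4 × 427 = 1708
    Σ(formed) = 3346 kJ
  ΔH_2 = 3596 − 3346 = +250 kJ
ΔH_1 − ΔH_2 = −1592 kJ, so reaction 1 has the more negative ΔH; |ΔH_1 − ΔH_2| = 1592 kJ.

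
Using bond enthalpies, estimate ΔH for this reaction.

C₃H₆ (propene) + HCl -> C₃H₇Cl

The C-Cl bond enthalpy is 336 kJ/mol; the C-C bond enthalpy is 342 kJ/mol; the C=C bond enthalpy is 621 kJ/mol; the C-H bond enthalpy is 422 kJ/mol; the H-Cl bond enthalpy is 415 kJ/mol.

ΔH ≈ −64 kJ

Bonds broken (reactants):
  C-C: 1 × 342 = 342
  C-H: 6 × 422 = 2532
  C=C: 1 × 621 = 621
  H-Cl: 1 × 415 = 415
  Σ(broken) = 3910 kJ
Bonds formed (products):
  C-C: 2 × 342 = 684
  C-Cl: 1 × 336 = 336
  C-H: 7 × 422 = 2954
  Σ(formed) = 3974 kJ
ΔH = Σ(broken) − Σ(formed) = 3910 − 3974 = −64 kJ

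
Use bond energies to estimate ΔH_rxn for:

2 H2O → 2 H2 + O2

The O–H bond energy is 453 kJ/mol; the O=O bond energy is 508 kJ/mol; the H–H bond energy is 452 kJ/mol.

ΔH ≈ +400 kJ

Bonds broken (reactants):
  O–H: 4 × 453 = 1812
  Σ(broken) = 1812 kJ
Bonds formed (products):
  H–H: 2 × 452 = 904
  O=O: 1 × 508 = 508
  Σ(formed) = 1412 kJ
ΔH = Σ(broken) − Σ(formed) = 1812 − 1412 = +400 kJ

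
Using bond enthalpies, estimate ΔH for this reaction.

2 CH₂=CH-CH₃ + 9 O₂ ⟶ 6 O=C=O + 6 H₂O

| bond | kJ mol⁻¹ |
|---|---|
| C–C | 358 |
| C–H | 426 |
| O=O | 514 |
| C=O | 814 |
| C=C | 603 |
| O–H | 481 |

Bonds broken (reactants):
  C–C: 2 × 358 = 716
  C–H: 12 × 426 = 5112
  C=C: 2 × 603 = 1206
  O=O: 9 × 514 = 4626
  Σ(broken) = 11660 kJ
Bonds formed (products):
  C=O: 12 × 814 = 9768
  O–H: 12 × 481 = 5772
  Σ(formed) = 15540 kJ
ΔH = Σ(broken) − Σ(formed) = 11660 − 15540 = −3880 kJ

ΔH ≈ −3880 kJ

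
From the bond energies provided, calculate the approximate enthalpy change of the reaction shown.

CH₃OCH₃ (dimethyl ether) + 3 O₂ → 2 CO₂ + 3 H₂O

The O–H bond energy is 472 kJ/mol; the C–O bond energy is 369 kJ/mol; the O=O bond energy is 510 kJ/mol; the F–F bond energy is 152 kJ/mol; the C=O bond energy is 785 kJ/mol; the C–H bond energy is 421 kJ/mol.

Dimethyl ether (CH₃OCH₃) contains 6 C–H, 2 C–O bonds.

Bonds broken (reactants):
  C–H: 6 × 421 = 2526
  C–O: 2 × 369 = 738
  O=O: 3 × 510 = 1530
  Σ(broken) = 4794 kJ
Bonds formed (products):
  C=O: 4 × 785 = 3140
  O–H: 6 × 472 = 2832
  Σ(formed) = 5972 kJ
ΔH = Σ(broken) − Σ(formed) = 4794 − 5972 = −1178 kJ

ΔH ≈ −1178 kJ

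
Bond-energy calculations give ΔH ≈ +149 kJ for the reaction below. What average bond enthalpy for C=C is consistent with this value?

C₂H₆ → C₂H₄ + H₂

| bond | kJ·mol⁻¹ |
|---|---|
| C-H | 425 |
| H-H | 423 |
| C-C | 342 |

D(C=C) ≈ 620 kJ/mol

Let D be the C=C bond energy.
Σ(broken) = 1×342 + 6×425 = 2892
Σ(formed) = 4×425 + 1×D + 1×423 = 2123 + D
ΔH = Σ(broken) − Σ(formed) = (2892) − (2123 + D) = +769 − D
Setting this equal to +149 kJ gives D = 620 kJ/mol.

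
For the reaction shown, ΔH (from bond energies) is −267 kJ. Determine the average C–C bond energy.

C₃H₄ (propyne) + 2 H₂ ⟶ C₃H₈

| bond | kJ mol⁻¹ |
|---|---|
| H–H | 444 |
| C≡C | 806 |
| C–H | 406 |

D(C–C) ≈ 337 kJ/mol

Let D be the C–C bond energy.
Σ(broken) = 1×806 + 1×D + 4×406 + 2×444 = 3318 + D
Σ(formed) = 2×D + 8×406 = 3248 + 2D
ΔH = Σ(broken) − Σ(formed) = (3318 + D) − (3248 + 2D) = +70 − D
Setting this equal to −267 kJ gives D = 337 kJ/mol.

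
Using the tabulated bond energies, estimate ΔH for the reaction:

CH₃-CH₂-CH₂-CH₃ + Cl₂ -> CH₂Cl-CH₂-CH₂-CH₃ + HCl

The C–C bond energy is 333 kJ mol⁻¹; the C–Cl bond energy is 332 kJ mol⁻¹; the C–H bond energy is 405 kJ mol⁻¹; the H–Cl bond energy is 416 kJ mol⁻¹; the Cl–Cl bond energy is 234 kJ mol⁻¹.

Bonds broken (reactants):
  C–C: 3 × 333 = 999
  C–H: 10 × 405 = 4050
  Cl–Cl: 1 × 234 = 234
  Σ(broken) = 5283 kJ
Bonds formed (products):
  C–C: 3 × 333 = 999
  C–Cl: 1 × 332 = 332
  C–H: 9 × 405 = 3645
  H–Cl: 1 × 416 = 416
  Σ(formed) = 5392 kJ
ΔH = Σ(broken) − Σ(formed) = 5283 − 5392 = −109 kJ

ΔH ≈ −109 kJ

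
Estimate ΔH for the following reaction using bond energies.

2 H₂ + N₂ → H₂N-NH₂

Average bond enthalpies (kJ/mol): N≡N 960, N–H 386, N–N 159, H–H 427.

Bonds broken (reactants):
  H–H: 2 × 427 = 854
  N≡N: 1 × 960 = 960
  Σ(broken) = 1814 kJ
Bonds formed (products):
  N–H: 4 × 386 = 1544
  N–N: 1 × 159 = 159
  Σ(formed) = 1703 kJ
ΔH = Σ(broken) − Σ(formed) = 1814 − 1703 = +111 kJ

ΔH ≈ +111 kJ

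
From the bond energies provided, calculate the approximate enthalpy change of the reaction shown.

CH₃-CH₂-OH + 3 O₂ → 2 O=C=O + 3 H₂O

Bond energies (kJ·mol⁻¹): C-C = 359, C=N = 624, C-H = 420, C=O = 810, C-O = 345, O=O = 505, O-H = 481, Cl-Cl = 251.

Bonds broken (reactants):
  C-C: 1 × 359 = 359
  C-H: 5 × 420 = 2100
  C-O: 1 × 345 = 345
  O-H: 1 × 481 = 481
  O=O: 3 × 505 = 1515
  Σ(broken) = 4800 kJ
Bonds formed (products):
  C=O: 4 × 810 = 3240
  O-H: 6 × 481 = 2886
  Σ(formed) = 6126 kJ
ΔH = Σ(broken) − Σ(formed) = 4800 − 6126 = −1326 kJ

ΔH ≈ −1326 kJ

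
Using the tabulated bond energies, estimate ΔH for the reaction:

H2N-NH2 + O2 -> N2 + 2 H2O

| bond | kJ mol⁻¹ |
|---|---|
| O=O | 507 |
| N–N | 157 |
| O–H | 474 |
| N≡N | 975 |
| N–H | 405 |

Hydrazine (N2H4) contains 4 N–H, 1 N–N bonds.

Bonds broken (reactants):
  N–H: 4 × 405 = 1620
  N–N: 1 × 157 = 157
  O=O: 1 × 507 = 507
  Σ(broken) = 2284 kJ
Bonds formed (products):
  N≡N: 1 × 975 = 975
  O–H: 4 × 474 = 1896
  Σ(formed) = 2871 kJ
ΔH = Σ(broken) − Σ(formed) = 2284 − 2871 = −587 kJ

ΔH ≈ −587 kJ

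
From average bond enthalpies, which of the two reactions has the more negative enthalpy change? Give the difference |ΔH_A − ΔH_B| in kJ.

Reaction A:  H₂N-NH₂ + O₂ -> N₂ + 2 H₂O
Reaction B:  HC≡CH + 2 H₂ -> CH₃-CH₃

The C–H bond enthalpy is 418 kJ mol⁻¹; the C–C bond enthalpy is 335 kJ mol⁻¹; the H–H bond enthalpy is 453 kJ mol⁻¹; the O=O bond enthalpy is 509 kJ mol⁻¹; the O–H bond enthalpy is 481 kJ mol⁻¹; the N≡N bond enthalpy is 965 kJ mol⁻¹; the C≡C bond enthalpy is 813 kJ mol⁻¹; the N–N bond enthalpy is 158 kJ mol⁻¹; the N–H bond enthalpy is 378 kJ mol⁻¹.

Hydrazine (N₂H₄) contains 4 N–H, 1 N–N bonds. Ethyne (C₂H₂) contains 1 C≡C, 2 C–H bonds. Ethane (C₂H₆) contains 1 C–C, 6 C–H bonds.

Reaction A, by 422 kJ

Reaction A:
  Bonds broken (reactants):
    N–H: 4 × 378 = 1512
    N–N: 1 × 158 = 158
    O=O: 1 × 509 = 509
    Σ(broken) = 2179 kJ
  Bonds formed (products):
    N≡N: 1 × 965 = 965
    O–H: 4 × 481 = 1924
    Σ(formed) = 2889 kJ
  ΔH_A = 2179 − 2889 = −710 kJ
Reaction B:
  Bonds broken (reactants):
    C≡C: 1 × 813 = 813
    C–H: 2 × 418 = 836
    H–H: 2 × 453 = 906
    Σ(broken) = 2555 kJ
  Bonds formed (products):
    C–C: 1 × 335 = 335
    C–H: 6 × 418 = 2508
    Σ(formed) = 2843 kJ
  ΔH_B = 2555 − 2843 = −288 kJ
ΔH_A − ΔH_B = −422 kJ, so reaction A has the more negative ΔH; |ΔH_A − ΔH_B| = 422 kJ.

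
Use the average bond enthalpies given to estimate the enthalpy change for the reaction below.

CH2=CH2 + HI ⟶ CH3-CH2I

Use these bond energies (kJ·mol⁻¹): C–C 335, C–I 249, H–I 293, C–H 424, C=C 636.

ΔH ≈ −79 kJ

Bonds broken (reactants):
  C–H: 4 × 424 = 1696
  C=C: 1 × 636 = 636
  H–I: 1 × 293 = 293
  Σ(broken) = 2625 kJ
Bonds formed (products):
  C–C: 1 × 335 = 335
  C–H: 5 × 424 = 2120
  C–I: 1 × 249 = 249
  Σ(formed) = 2704 kJ
ΔH = Σ(broken) − Σ(formed) = 2625 − 2704 = −79 kJ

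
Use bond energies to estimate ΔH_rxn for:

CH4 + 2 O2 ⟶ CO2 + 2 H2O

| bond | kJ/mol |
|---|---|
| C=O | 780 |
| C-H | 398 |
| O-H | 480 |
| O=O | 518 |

ΔH ≈ −852 kJ

Bonds broken (reactants):
  C-H: 4 × 398 = 1592
  O=O: 2 × 518 = 1036
  Σ(broken) = 2628 kJ
Bonds formed (products):
  C=O: 2 × 780 = 1560
  O-H: 4 × 480 = 1920
  Σ(formed) = 3480 kJ
ΔH = Σ(broken) − Σ(formed) = 2628 − 3480 = −852 kJ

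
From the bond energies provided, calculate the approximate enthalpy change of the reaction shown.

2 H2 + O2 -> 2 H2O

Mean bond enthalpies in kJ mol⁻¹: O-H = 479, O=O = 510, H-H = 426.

Bonds broken (reactants):
  H-H: 2 × 426 = 852
  O=O: 1 × 510 = 510
  Σ(broken) = 1362 kJ
Bonds formed (products):
  O-H: 4 × 479 = 1916
  Σ(formed) = 1916 kJ
ΔH = Σ(broken) − Σ(formed) = 1362 − 1916 = −554 kJ

ΔH ≈ −554 kJ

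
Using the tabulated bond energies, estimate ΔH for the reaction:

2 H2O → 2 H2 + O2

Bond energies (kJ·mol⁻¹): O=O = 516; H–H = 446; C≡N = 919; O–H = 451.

ΔH ≈ +396 kJ

Bonds broken (reactants):
  O–H: 4 × 451 = 1804
  Σ(broken) = 1804 kJ
Bonds formed (products):
  H–H: 2 × 446 = 892
  O=O: 1 × 516 = 516
  Σ(formed) = 1408 kJ
ΔH = Σ(broken) − Σ(formed) = 1804 − 1408 = +396 kJ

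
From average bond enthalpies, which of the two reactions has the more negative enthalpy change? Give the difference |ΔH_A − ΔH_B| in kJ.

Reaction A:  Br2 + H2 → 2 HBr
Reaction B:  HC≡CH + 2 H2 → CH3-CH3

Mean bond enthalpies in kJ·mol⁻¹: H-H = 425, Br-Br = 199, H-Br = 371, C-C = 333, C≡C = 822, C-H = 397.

Reaction A:
  Bonds broken (reactants):
    Br-Br: 1 × 199 = 199
    H-H: 1 × 425 = 425
    Σ(broken) = 624 kJ
  Bonds formed (products):
    H-Br: 2 × 371 = 742
    Σ(formed) = 742 kJ
  ΔH_A = 624 − 742 = −118 kJ
Reaction B:
  Bonds broken (reactants):
    C≡C: 1 × 822 = 822
    C-H: 2 × 397 = 794
    H-H: 2 × 425 = 850
    Σ(broken) = 2466 kJ
  Bonds formed (products):
    C-C: 1 × 333 = 333
    C-H: 6 × 397 = 2382
    Σ(formed) = 2715 kJ
  ΔH_B = 2466 − 2715 = −249 kJ
ΔH_A − ΔH_B = +131 kJ, so reaction B has the more negative ΔH; |ΔH_A − ΔH_B| = 131 kJ.

Reaction B, by 131 kJ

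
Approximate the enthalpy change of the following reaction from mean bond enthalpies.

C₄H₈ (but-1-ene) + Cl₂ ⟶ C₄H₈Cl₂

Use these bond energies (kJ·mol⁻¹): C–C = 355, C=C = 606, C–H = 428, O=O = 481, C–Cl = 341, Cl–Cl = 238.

Bonds broken (reactants):
  C–C: 2 × 355 = 710
  C–H: 8 × 428 = 3424
  C=C: 1 × 606 = 606
  Cl–Cl: 1 × 238 = 238
  Σ(broken) = 4978 kJ
Bonds formed (products):
  C–C: 3 × 355 = 1065
  C–Cl: 2 × 341 = 682
  C–H: 8 × 428 = 3424
  Σ(formed) = 5171 kJ
ΔH = Σ(broken) − Σ(formed) = 4978 − 5171 = −193 kJ

ΔH ≈ −193 kJ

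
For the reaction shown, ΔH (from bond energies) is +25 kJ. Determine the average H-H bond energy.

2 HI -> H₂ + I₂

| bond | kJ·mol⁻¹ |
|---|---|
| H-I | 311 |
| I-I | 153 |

D(H-H) ≈ 444 kJ/mol

Let D be the H-H bond energy.
Σ(broken) = 2×311 = 622
Σ(formed) = 1×D + 1×153 = 153 + D
ΔH = Σ(broken) − Σ(formed) = (622) − (153 + D) = +469 − D
Setting this equal to +25 kJ gives D = 444 kJ/mol.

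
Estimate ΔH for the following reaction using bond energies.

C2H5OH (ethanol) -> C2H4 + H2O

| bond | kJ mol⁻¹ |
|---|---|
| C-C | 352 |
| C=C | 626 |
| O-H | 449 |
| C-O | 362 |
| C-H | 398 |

ΔH ≈ +37 kJ

Bonds broken (reactants):
  C-C: 1 × 352 = 352
  C-H: 5 × 398 = 1990
  C-O: 1 × 362 = 362
  O-H: 1 × 449 = 449
  Σ(broken) = 3153 kJ
Bonds formed (products):
  C-H: 4 × 398 = 1592
  C=C: 1 × 626 = 626
  O-H: 2 × 449 = 898
  Σ(formed) = 3116 kJ
ΔH = Σ(broken) − Σ(formed) = 3153 − 3116 = +37 kJ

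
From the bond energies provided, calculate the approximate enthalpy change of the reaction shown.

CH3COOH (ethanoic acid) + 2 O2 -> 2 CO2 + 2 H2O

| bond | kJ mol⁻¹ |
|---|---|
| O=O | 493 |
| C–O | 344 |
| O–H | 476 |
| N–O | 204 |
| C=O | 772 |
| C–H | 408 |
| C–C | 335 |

ΔH ≈ −855 kJ

Bonds broken (reactants):
  C–C: 1 × 335 = 335
  C–H: 3 × 408 = 1224
  C–O: 1 × 344 = 344
  C=O: 1 × 772 = 772
  O–H: 1 × 476 = 476
  O=O: 2 × 493 = 986
  Σ(broken) = 4137 kJ
Bonds formed (products):
  C=O: 4 × 772 = 3088
  O–H: 4 × 476 = 1904
  Σ(formed) = 4992 kJ
ΔH = Σ(broken) − Σ(formed) = 4137 − 4992 = −855 kJ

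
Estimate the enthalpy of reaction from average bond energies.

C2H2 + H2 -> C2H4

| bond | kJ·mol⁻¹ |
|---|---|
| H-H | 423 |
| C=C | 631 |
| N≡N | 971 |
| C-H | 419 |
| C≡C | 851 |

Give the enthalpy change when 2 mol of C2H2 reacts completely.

ΔH = −390 kJ

Bonds broken (reactants):
  C≡C: 1 × 851 = 851
  C-H: 2 × 419 = 838
  H-H: 1 × 423 = 423
  Σ(broken) = 2112 kJ
Bonds formed (products):
  C-H: 4 × 419 = 1676
  C=C: 1 × 631 = 631
  Σ(formed) = 2307 kJ
ΔH = Σ(broken) − Σ(formed) = 2112 − 2307 = −195 kJ
For 2× the reaction as written: 2 × (−195) = −390 kJ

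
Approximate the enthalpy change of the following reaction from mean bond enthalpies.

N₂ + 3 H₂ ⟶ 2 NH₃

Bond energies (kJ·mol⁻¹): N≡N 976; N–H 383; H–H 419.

ΔH ≈ −65 kJ

Bonds broken (reactants):
  H–H: 3 × 419 = 1257
  N≡N: 1 × 976 = 976
  Σ(broken) = 2233 kJ
Bonds formed (products):
  N–H: 6 × 383 = 2298
  Σ(formed) = 2298 kJ
ΔH = Σ(broken) − Σ(formed) = 2233 − 2298 = −65 kJ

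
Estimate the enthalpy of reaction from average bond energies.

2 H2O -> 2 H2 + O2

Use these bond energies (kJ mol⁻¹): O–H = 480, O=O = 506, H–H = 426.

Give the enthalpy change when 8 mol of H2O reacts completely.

Bonds broken (reactants):
  O–H: 4 × 480 = 1920
  Σ(broken) = 1920 kJ
Bonds formed (products):
  H–H: 2 × 426 = 852
  O=O: 1 × 506 = 506
  Σ(formed) = 1358 kJ
ΔH = Σ(broken) − Σ(formed) = 1920 − 1358 = +562 kJ
For 4× the reaction as written: 4 × (+562) = +2248 kJ

ΔH = +2248 kJ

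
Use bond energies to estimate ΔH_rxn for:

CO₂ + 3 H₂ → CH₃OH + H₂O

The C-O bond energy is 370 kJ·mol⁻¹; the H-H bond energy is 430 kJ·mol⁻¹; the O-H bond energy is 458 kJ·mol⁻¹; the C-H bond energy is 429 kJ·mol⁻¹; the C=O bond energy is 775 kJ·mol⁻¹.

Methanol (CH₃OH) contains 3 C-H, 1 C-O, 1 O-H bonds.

ΔH ≈ −191 kJ

Bonds broken (reactants):
  C=O: 2 × 775 = 1550
  H-H: 3 × 430 = 1290
  Σ(broken) = 2840 kJ
Bonds formed (products):
  C-H: 3 × 429 = 1287
  C-O: 1 × 370 = 370
  O-H: 3 × 458 = 1374
  Σ(formed) = 3031 kJ
ΔH = Σ(broken) − Σ(formed) = 2840 − 3031 = −191 kJ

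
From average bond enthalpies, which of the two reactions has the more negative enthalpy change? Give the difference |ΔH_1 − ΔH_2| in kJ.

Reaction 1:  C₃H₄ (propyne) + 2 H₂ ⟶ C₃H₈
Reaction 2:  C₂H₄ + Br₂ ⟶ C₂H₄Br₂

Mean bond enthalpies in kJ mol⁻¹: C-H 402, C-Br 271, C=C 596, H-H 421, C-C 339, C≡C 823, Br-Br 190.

Reaction 1, by 187 kJ

Reaction 1:
  Bonds broken (reactants):
    C≡C: 1 × 823 = 823
    C-C: 1 × 339 = 339
    C-H: 4 × 402 = 1608
    H-H: 2 × 421 = 842
    Σ(broken) = 3612 kJ
  Bonds formed (products):
    C-C: 2 × 339 = 678
    C-H: 8 × 402 = 3216
    Σ(formed) = 3894 kJ
  ΔH_1 = 3612 − 3894 = −282 kJ
Reaction 2:
  Bonds broken (reactants):
    Br-Br: 1 × 190 = 190
    C-H: 4 × 402 = 1608
    C=C: 1 × 596 = 596
    Σ(broken) = 2394 kJ
  Bonds formed (products):
    C-Br: 2 × 271 = 542
    C-C: 1 × 339 = 339
    C-H: 4 × 402 = 1608
    Σ(formed) = 2489 kJ
  ΔH_2 = 2394 − 2489 = −95 kJ
ΔH_1 − ΔH_2 = −187 kJ, so reaction 1 has the more negative ΔH; |ΔH_1 − ΔH_2| = 187 kJ.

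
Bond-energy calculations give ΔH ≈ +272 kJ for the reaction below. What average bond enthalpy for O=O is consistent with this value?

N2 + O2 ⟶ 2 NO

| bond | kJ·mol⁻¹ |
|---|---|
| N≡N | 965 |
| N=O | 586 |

Let D be the O=O bond energy.
Σ(broken) = 1×965 + 1×D = 965 + D
Σ(formed) = 2×586 = 1172
ΔH = Σ(broken) − Σ(formed) = (965 + D) − (1172) = −207 + D
Setting this equal to +272 kJ gives D = 479 kJ/mol.

D(O=O) ≈ 479 kJ/mol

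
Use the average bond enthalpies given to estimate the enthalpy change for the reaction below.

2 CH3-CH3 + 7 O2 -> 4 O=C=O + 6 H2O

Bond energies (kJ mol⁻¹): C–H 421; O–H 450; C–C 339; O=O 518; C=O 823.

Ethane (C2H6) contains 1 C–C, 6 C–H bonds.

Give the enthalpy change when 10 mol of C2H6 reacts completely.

Bonds broken (reactants):
  C–C: 2 × 339 = 678
  C–H: 12 × 421 = 5052
  O=O: 7 × 518 = 3626
  Σ(broken) = 9356 kJ
Bonds formed (products):
  C=O: 8 × 823 = 6584
  O–H: 12 × 450 = 5400
  Σ(formed) = 11984 kJ
ΔH = Σ(broken) − Σ(formed) = 9356 − 11984 = −2628 kJ
For 5× the reaction as written: 5 × (−2628) = −13140 kJ

ΔH = −13140 kJ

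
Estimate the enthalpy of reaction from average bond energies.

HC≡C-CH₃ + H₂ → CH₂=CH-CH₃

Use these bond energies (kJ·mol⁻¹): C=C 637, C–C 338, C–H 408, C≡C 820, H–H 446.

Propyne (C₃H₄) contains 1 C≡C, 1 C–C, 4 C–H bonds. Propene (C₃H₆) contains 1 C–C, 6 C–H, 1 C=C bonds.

ΔH ≈ −187 kJ

Bonds broken (reactants):
  C≡C: 1 × 820 = 820
  C–C: 1 × 338 = 338
  C–H: 4 × 408 = 1632
  H–H: 1 × 446 = 446
  Σ(broken) = 3236 kJ
Bonds formed (products):
  C–C: 1 × 338 = 338
  C–H: 6 × 408 = 2448
  C=C: 1 × 637 = 637
  Σ(formed) = 3423 kJ
ΔH = Σ(broken) − Σ(formed) = 3236 − 3423 = −187 kJ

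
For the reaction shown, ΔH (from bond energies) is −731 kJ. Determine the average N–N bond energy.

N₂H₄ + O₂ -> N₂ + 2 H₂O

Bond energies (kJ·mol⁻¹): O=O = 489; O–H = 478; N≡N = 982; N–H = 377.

Let D be the N–N bond energy.
Σ(broken) = 4×377 + 1×D + 1×489 = 1997 + D
Σ(formed) = 1×982 + 4×478 = 2894
ΔH = Σ(broken) − Σ(formed) = (1997 + D) − (2894) = −897 + D
Setting this equal to −731 kJ gives D = 166 kJ/mol.

D(N–N) ≈ 166 kJ/mol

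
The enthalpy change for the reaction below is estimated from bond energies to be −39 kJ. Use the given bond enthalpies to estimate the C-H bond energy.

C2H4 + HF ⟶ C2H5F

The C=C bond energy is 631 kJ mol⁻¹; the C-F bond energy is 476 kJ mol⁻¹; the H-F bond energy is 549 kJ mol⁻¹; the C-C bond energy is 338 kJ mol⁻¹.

D(C-H) ≈ 405 kJ/mol

Let D be the C-H bond energy.
Σ(broken) = 4×D + 1×631 + 1×549 = 1180 + 4D
Σ(formed) = 1×338 + 1×476 + 5×D = 814 + 5D
ΔH = Σ(broken) − Σ(formed) = (1180 + 4D) − (814 + 5D) = +366 − D
Setting this equal to −39 kJ gives D = 405 kJ/mol.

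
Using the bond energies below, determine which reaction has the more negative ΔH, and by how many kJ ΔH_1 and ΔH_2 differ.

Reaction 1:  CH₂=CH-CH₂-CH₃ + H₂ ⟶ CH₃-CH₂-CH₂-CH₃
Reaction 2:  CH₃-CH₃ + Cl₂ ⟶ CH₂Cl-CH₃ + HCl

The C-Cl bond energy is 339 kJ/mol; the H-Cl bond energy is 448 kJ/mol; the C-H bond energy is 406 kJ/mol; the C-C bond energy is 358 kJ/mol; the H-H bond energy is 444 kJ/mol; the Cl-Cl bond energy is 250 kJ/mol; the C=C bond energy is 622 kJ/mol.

Reaction 2, by 27 kJ

Reaction 1:
  Bonds broken (reactants):
    C-C: 2 × 358 = 716
    C-H: 8 × 406 = 3248
    C=C: 1 × 622 = 622
    H-H: 1 × 444 = 444
    Σ(broken) = 5030 kJ
  Bonds formed (products):
    C-C: 3 × 358 = 1074
    C-H: 10 × 406 = 4060
    Σ(formed) = 5134 kJ
  ΔH_1 = 5030 − 5134 = −104 kJ
Reaction 2:
  Bonds broken (reactants):
    C-C: 1 × 358 = 358
    C-H: 6 × 406 = 2436
    Cl-Cl: 1 × 250 = 250
    Σ(broken) = 3044 kJ
  Bonds formed (products):
    C-C: 1 × 358 = 358
    C-Cl: 1 × 339 = 339
    C-H: 5 × 406 = 2030
    H-Cl: 1 × 448 = 448
    Σ(formed) = 3175 kJ
  ΔH_2 = 3044 − 3175 = −131 kJ
ΔH_1 − ΔH_2 = +27 kJ, so reaction 2 has the more negative ΔH; |ΔH_1 − ΔH_2| = 27 kJ.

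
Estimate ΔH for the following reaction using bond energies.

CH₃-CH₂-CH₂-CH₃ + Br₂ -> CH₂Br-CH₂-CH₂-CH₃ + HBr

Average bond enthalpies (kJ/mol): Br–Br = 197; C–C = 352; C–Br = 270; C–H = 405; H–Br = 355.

ΔH ≈ −23 kJ

Bonds broken (reactants):
  Br–Br: 1 × 197 = 197
  C–C: 3 × 352 = 1056
  C–H: 10 × 405 = 4050
  Σ(broken) = 5303 kJ
Bonds formed (products):
  C–Br: 1 × 270 = 270
  C–C: 3 × 352 = 1056
  C–H: 9 × 405 = 3645
  H–Br: 1 × 355 = 355
  Σ(formed) = 5326 kJ
ΔH = Σ(broken) − Σ(formed) = 5303 − 5326 = −23 kJ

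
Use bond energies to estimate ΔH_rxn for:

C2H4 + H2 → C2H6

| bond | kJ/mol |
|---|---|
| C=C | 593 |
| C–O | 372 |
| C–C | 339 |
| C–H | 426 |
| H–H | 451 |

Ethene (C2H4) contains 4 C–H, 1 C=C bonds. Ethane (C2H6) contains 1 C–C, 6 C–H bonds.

Bonds broken (reactants):
  C–H: 4 × 426 = 1704
  C=C: 1 × 593 = 593
  H–H: 1 × 451 = 451
  Σ(broken) = 2748 kJ
Bonds formed (products):
  C–C: 1 × 339 = 339
  C–H: 6 × 426 = 2556
  Σ(formed) = 2895 kJ
ΔH = Σ(broken) − Σ(formed) = 2748 − 2895 = −147 kJ

ΔH ≈ −147 kJ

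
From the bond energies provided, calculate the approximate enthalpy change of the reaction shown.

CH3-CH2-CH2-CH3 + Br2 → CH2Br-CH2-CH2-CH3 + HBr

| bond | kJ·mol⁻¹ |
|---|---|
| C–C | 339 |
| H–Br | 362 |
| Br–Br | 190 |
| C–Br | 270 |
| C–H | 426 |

Bonds broken (reactants):
  Br–Br: 1 × 190 = 190
  C–C: 3 × 339 = 1017
  C–H: 10 × 426 = 4260
  Σ(broken) = 5467 kJ
Bonds formed (products):
  C–Br: 1 × 270 = 270
  C–C: 3 × 339 = 1017
  C–H: 9 × 426 = 3834
  H–Br: 1 × 362 = 362
  Σ(formed) = 5483 kJ
ΔH = Σ(broken) − Σ(formed) = 5467 − 5483 = −16 kJ

ΔH ≈ −16 kJ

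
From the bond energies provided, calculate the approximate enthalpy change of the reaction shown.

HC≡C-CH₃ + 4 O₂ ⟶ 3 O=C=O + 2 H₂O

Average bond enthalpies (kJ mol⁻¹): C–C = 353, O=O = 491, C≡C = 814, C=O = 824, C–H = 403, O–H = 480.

ΔH ≈ −2121 kJ

Bonds broken (reactants):
  C≡C: 1 × 814 = 814
  C–C: 1 × 353 = 353
  C–H: 4 × 403 = 1612
  O=O: 4 × 491 = 1964
  Σ(broken) = 4743 kJ
Bonds formed (products):
  C=O: 6 × 824 = 4944
  O–H: 4 × 480 = 1920
  Σ(formed) = 6864 kJ
ΔH = Σ(broken) − Σ(formed) = 4743 − 6864 = −2121 kJ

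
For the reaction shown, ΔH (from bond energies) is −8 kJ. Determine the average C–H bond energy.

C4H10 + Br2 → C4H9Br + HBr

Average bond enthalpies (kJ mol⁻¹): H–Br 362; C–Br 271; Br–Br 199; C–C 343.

Let D be the C–H bond energy.
Σ(broken) = 1×199 + 3×343 + 10×D = 1228 + 10D
Σ(formed) = 1×271 + 3×343 + 9×D + 1×362 = 1662 + 9D
ΔH = Σ(broken) − Σ(formed) = (1228 + 10D) − (1662 + 9D) = −434 + D
Setting this equal to −8 kJ gives D = 426 kJ/mol.

D(C–H) ≈ 426 kJ/mol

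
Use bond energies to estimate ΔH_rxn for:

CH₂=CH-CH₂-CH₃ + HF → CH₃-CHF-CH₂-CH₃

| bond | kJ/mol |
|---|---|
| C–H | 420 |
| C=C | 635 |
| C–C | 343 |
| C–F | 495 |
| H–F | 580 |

Bonds broken (reactants):
  C–C: 2 × 343 = 686
  C–H: 8 × 420 = 3360
  C=C: 1 × 635 = 635
  H–F: 1 × 580 = 580
  Σ(broken) = 5261 kJ
Bonds formed (products):
  C–C: 3 × 343 = 1029
  C–F: 1 × 495 = 495
  C–H: 9 × 420 = 3780
  Σ(formed) = 5304 kJ
ΔH = Σ(broken) − Σ(formed) = 5261 − 5304 = −43 kJ

ΔH ≈ −43 kJ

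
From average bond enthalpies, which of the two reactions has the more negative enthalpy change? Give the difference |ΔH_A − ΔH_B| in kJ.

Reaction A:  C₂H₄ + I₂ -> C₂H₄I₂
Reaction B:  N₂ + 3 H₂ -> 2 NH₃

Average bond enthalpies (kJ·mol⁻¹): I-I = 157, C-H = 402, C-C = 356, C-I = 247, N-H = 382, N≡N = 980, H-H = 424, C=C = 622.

Reaction A:
  Bonds broken (reactants):
    C-H: 4 × 402 = 1608
    C=C: 1 × 622 = 622
    I-I: 1 × 157 = 157
    Σ(broken) = 2387 kJ
  Bonds formed (products):
    C-C: 1 × 356 = 356
    C-H: 4 × 402 = 1608
    C-I: 2 × 247 = 494
    Σ(formed) = 2458 kJ
  ΔH_A = 2387 − 2458 = −71 kJ
Reaction B:
  Bonds broken (reactants):
    H-H: 3 × 424 = 1272
    N≡N: 1 × 980 = 980
    Σ(broken) = 2252 kJ
  Bonds formed (products):
    N-H: 6 × 382 = 2292
    Σ(formed) = 2292 kJ
  ΔH_B = 2252 − 2292 = −40 kJ
ΔH_A − ΔH_B = −31 kJ, so reaction A has the more negative ΔH; |ΔH_A − ΔH_B| = 31 kJ.

Reaction A, by 31 kJ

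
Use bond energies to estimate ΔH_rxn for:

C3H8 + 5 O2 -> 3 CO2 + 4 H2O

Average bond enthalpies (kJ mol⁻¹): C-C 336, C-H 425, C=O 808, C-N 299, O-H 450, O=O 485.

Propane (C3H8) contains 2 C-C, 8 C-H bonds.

ΔH ≈ −1951 kJ

Bonds broken (reactants):
  C-C: 2 × 336 = 672
  C-H: 8 × 425 = 3400
  O=O: 5 × 485 = 2425
  Σ(broken) = 6497 kJ
Bonds formed (products):
  C=O: 6 × 808 = 4848
  O-H: 8 × 450 = 3600
  Σ(formed) = 8448 kJ
ΔH = Σ(broken) − Σ(formed) = 6497 − 8448 = −1951 kJ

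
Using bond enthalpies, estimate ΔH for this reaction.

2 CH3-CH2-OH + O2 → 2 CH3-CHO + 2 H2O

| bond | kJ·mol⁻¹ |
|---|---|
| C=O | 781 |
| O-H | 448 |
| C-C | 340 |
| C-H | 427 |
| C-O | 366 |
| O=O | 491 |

Bonds broken (reactants):
  C-C: 2 × 340 = 680
  C-H: 10 × 427 = 4270
  C-O: 2 × 366 = 732
  O-H: 2 × 448 = 896
  O=O: 1 × 491 = 491
  Σ(broken) = 7069 kJ
Bonds formed (products):
  C-C: 2 × 340 = 680
  C-H: 8 × 427 = 3416
  C=O: 2 × 781 = 1562
  O-H: 4 × 448 = 1792
  Σ(formed) = 7450 kJ
ΔH = Σ(broken) − Σ(formed) = 7069 − 7450 = −381 kJ

ΔH ≈ −381 kJ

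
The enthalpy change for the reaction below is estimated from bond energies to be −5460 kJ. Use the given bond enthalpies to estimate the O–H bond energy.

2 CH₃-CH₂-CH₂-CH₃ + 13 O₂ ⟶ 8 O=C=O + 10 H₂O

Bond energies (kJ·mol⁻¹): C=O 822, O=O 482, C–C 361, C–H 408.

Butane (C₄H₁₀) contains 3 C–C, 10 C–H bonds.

Let D be the O–H bond energy.
Σ(broken) = 6×361 + 20×408 + 13×482 = 16592
Σ(formed) = 16×822 + 20×D = 13152 + 20D
ΔH = Σ(broken) − Σ(formed) = (16592) − (13152 + 20D) = +3440 − 20D
Setting this equal to −5460 kJ gives 20D = 8900, so D = 445 kJ/mol.

D(O–H) ≈ 445 kJ/mol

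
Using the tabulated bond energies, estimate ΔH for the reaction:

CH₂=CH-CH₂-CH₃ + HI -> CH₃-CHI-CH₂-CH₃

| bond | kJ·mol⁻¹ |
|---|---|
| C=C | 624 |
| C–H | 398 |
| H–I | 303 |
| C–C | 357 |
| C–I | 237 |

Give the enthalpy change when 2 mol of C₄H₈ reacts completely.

Bonds broken (reactants):
  C–C: 2 × 357 = 714
  C–H: 8 × 398 = 3184
  C=C: 1 × 624 = 624
  H–I: 1 × 303 = 303
  Σ(broken) = 4825 kJ
Bonds formed (products):
  C–C: 3 × 357 = 1071
  C–H: 9 × 398 = 3582
  C–I: 1 × 237 = 237
  Σ(formed) = 4890 kJ
ΔH = Σ(broken) − Σ(formed) = 4825 − 4890 = −65 kJ
For 2× the reaction as written: 2 × (−65) = −130 kJ

ΔH = −130 kJ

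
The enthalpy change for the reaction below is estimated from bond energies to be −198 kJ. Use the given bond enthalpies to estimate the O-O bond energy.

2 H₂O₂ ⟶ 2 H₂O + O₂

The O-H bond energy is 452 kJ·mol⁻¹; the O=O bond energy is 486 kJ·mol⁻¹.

D(O-O) ≈ 144 kJ/mol

Let D be the O-O bond energy.
Σ(broken) = 4×452 + 2×D = 1808 + 2D
Σ(formed) = 4×452 + 1×486 = 2294
ΔH = Σ(broken) − Σ(formed) = (1808 + 2D) − (2294) = −486 + 2D
Setting this equal to −198 kJ gives 2D = 288, so D = 144 kJ/mol.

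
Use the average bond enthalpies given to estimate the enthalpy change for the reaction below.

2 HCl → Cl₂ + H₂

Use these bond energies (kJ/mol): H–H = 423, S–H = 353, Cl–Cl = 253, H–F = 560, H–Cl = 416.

Bonds broken (reactants):
  H–Cl: 2 × 416 = 832
  Σ(broken) = 832 kJ
Bonds formed (products):
  Cl–Cl: 1 × 253 = 253
  H–H: 1 × 423 = 423
  Σ(formed) = 676 kJ
ΔH = Σ(broken) − Σ(formed) = 832 − 676 = +156 kJ

ΔH ≈ +156 kJ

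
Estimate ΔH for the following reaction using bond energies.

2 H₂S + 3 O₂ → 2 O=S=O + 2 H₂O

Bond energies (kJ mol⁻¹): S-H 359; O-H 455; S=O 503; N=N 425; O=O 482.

ΔH ≈ −950 kJ

Bonds broken (reactants):
  O=O: 3 × 482 = 1446
  S-H: 4 × 359 = 1436
  Σ(broken) = 2882 kJ
Bonds formed (products):
  O-H: 4 × 455 = 1820
  S=O: 4 × 503 = 2012
  Σ(formed) = 3832 kJ
ΔH = Σ(broken) − Σ(formed) = 2882 − 3832 = −950 kJ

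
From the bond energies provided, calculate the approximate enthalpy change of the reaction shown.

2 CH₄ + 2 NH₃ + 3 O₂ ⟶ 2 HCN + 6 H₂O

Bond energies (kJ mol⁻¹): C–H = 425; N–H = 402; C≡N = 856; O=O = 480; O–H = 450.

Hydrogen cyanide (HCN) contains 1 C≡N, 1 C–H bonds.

ΔH ≈ −710 kJ

Bonds broken (reactants):
  C–H: 8 × 425 = 3400
  N–H: 6 × 402 = 2412
  O=O: 3 × 480 = 1440
  Σ(broken) = 7252 kJ
Bonds formed (products):
  C≡N: 2 × 856 = 1712
  C–H: 2 × 425 = 850
  O–H: 12 × 450 = 5400
  Σ(formed) = 7962 kJ
ΔH = Σ(broken) − Σ(formed) = 7252 − 7962 = −710 kJ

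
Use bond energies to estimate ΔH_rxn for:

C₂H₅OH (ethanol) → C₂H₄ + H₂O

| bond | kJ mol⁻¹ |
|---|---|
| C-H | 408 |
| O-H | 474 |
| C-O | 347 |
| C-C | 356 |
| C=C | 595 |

Bonds broken (reactants):
  C-C: 1 × 356 = 356
  C-H: 5 × 408 = 2040
  C-O: 1 × 347 = 347
  O-H: 1 × 474 = 474
  Σ(broken) = 3217 kJ
Bonds formed (products):
  C-H: 4 × 408 = 1632
  C=C: 1 × 595 = 595
  O-H: 2 × 474 = 948
  Σ(formed) = 3175 kJ
ΔH = Σ(broken) − Σ(formed) = 3217 − 3175 = +42 kJ

ΔH ≈ +42 kJ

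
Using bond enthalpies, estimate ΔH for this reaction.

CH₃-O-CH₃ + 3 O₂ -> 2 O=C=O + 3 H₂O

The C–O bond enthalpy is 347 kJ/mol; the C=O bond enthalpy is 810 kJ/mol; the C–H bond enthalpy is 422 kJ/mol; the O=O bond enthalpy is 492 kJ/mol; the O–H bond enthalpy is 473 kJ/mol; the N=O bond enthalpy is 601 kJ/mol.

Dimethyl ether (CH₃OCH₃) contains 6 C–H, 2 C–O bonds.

ΔH ≈ −1376 kJ

Bonds broken (reactants):
  C–H: 6 × 422 = 2532
  C–O: 2 × 347 = 694
  O=O: 3 × 492 = 1476
  Σ(broken) = 4702 kJ
Bonds formed (products):
  C=O: 4 × 810 = 3240
  O–H: 6 × 473 = 2838
  Σ(formed) = 6078 kJ
ΔH = Σ(broken) − Σ(formed) = 4702 − 6078 = −1376 kJ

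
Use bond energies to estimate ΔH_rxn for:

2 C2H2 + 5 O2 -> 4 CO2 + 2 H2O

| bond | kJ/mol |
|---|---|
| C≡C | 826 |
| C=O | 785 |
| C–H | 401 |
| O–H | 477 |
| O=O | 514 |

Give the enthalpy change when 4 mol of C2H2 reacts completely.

ΔH = −4724 kJ

Bonds broken (reactants):
  C≡C: 2 × 826 = 1652
  C–H: 4 × 401 = 1604
  O=O: 5 × 514 = 2570
  Σ(broken) = 5826 kJ
Bonds formed (products):
  C=O: 8 × 785 = 6280
  O–H: 4 × 477 = 1908
  Σ(formed) = 8188 kJ
ΔH = Σ(broken) − Σ(formed) = 5826 − 8188 = −2362 kJ
For 2× the reaction as written: 2 × (−2362) = −4724 kJ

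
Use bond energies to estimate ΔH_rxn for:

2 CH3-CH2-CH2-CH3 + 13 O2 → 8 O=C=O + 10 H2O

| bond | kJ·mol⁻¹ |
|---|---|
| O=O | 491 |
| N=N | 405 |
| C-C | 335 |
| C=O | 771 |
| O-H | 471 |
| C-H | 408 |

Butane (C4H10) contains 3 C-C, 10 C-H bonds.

Bonds broken (reactants):
  C-C: 6 × 335 = 2010
  C-H: 20 × 408 = 8160
  O=O: 13 × 491 = 6383
  Σ(broken) = 16553 kJ
Bonds formed (products):
  C=O: 16 × 771 = 12336
  O-H: 20 × 471 = 9420
  Σ(formed) = 21756 kJ
ΔH = Σ(broken) − Σ(formed) = 16553 − 21756 = −5203 kJ

ΔH ≈ −5203 kJ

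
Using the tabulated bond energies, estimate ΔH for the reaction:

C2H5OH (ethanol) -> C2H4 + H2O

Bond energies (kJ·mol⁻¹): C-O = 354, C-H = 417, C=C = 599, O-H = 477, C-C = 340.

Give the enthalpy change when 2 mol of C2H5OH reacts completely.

Bonds broken (reactants):
  C-C: 1 × 340 = 340
  C-H: 5 × 417 = 2085
  C-O: 1 × 354 = 354
  O-H: 1 × 477 = 477
  Σ(broken) = 3256 kJ
Bonds formed (products):
  C-H: 4 × 417 = 1668
  C=C: 1 × 599 = 599
  O-H: 2 × 477 = 954
  Σ(formed) = 3221 kJ
ΔH = Σ(broken) − Σ(formed) = 3256 − 3221 = +35 kJ
For 2× the reaction as written: 2 × (+35) = +70 kJ

ΔH = +70 kJ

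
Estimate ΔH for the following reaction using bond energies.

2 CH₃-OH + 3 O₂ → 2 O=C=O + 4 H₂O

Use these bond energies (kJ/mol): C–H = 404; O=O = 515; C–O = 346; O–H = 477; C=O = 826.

ΔH ≈ −1505 kJ

Bonds broken (reactants):
  C–H: 6 × 404 = 2424
  C–O: 2 × 346 = 692
  O–H: 2 × 477 = 954
  O=O: 3 × 515 = 1545
  Σ(broken) = 5615 kJ
Bonds formed (products):
  C=O: 4 × 826 = 3304
  O–H: 8 × 477 = 3816
  Σ(formed) = 7120 kJ
ΔH = Σ(broken) − Σ(formed) = 5615 − 7120 = −1505 kJ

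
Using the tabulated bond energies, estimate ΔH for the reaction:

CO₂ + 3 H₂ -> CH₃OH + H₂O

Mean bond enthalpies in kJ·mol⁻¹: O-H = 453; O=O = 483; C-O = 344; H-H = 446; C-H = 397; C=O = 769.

Bonds broken (reactants):
  C=O: 2 × 769 = 1538
  H-H: 3 × 446 = 1338
  Σ(broken) = 2876 kJ
Bonds formed (products):
  C-H: 3 × 397 = 1191
  C-O: 1 × 344 = 344
  O-H: 3 × 453 = 1359
  Σ(formed) = 2894 kJ
ΔH = Σ(broken) − Σ(formed) = 2876 − 2894 = −18 kJ

ΔH ≈ −18 kJ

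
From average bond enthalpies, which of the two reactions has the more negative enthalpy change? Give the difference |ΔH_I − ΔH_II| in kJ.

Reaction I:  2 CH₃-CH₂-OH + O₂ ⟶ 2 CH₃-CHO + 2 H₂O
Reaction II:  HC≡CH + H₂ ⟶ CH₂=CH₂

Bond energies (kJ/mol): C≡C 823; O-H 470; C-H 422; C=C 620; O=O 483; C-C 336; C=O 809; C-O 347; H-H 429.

Reaction I:
  Bonds broken (reactants):
    C-C: 2 × 336 = 672
    C-H: 10 × 422 = 4220
    C-O: 2 × 347 = 694
    O-H: 2 × 470 = 940
    O=O: 1 × 483 = 483
    Σ(broken) = 7009 kJ
  Bonds formed (products):
    C-C: 2 × 336 = 672
    C-H: 8 × 422 = 3376
    C=O: 2 × 809 = 1618
    O-H: 4 × 470 = 1880
    Σ(formed) = 7546 kJ
  ΔH_I = 7009 − 7546 = −537 kJ
Reaction II:
  Bonds broken (reactants):
    C≡C: 1 × 823 = 823
    C-H: 2 × 422 = 844
    H-H: 1 × 429 = 429
    Σ(broken) = 2096 kJ
  Bonds formed (products):
    C-H: 4 × 422 = 1688
    C=C: 1 × 620 = 620
    Σ(formed) = 2308 kJ
  ΔH_II = 2096 − 2308 = −212 kJ
ΔH_I − ΔH_II = −325 kJ, so reaction I has the more negative ΔH; |ΔH_I − ΔH_II| = 325 kJ.

Reaction I, by 325 kJ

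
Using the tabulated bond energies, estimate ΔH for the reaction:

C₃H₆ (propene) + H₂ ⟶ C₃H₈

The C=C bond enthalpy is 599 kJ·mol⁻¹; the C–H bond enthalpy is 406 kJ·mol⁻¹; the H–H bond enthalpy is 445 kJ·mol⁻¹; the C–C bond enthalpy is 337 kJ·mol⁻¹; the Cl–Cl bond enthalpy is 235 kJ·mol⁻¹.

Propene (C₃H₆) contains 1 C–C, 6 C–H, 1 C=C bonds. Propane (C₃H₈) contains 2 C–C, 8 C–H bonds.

ΔH ≈ −105 kJ

Bonds broken (reactants):
  C–C: 1 × 337 = 337
  C–H: 6 × 406 = 2436
  C=C: 1 × 599 = 599
  H–H: 1 × 445 = 445
  Σ(broken) = 3817 kJ
Bonds formed (products):
  C–C: 2 × 337 = 674
  C–H: 8 × 406 = 3248
  Σ(formed) = 3922 kJ
ΔH = Σ(broken) − Σ(formed) = 3817 − 3922 = −105 kJ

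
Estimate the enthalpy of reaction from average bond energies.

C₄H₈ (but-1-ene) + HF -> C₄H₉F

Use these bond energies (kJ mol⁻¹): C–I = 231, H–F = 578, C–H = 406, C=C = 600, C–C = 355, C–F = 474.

Bonds broken (reactants):
  C–C: 2 × 355 = 710
  C–H: 8 × 406 = 3248
  C=C: 1 × 600 = 600
  H–F: 1 × 578 = 578
  Σ(broken) = 5136 kJ
Bonds formed (products):
  C–C: 3 × 355 = 1065
  C–F: 1 × 474 = 474
  C–H: 9 × 406 = 3654
  Σ(formed) = 5193 kJ
ΔH = Σ(broken) − Σ(formed) = 5136 − 5193 = −57 kJ

ΔH ≈ −57 kJ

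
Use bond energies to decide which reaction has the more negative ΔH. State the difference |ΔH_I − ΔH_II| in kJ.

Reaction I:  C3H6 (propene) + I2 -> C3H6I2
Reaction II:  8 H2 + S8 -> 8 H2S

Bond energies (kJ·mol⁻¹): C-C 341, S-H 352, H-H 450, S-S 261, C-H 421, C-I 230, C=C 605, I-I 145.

Reaction I:
  Bonds broken (reactants):
    C-C: 1 × 341 = 341
    C-H: 6 × 421 = 2526
    C=C: 1 × 605 = 605
    I-I: 1 × 145 = 145
    Σ(broken) = 3617 kJ
  Bonds formed (products):
    C-C: 2 × 341 = 682
    C-H: 6 × 421 = 2526
    C-I: 2 × 230 = 460
    Σ(formed) = 3668 kJ
  ΔH_I = 3617 − 3668 = −51 kJ
Reaction II:
  Bonds broken (reactants):
    H-H: 8 × 450 = 3600
    S-S: 8 × 261 = 2088
    Σ(broken) = 5688 kJ
  Bonds formed (products):
    S-H: 16 × 352 = 5632
    Σ(formed) = 5632 kJ
  ΔH_II = 5688 − 5632 = +56 kJ
ΔH_I − ΔH_II = −107 kJ, so reaction I has the more negative ΔH; |ΔH_I − ΔH_II| = 107 kJ.

Reaction I, by 107 kJ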